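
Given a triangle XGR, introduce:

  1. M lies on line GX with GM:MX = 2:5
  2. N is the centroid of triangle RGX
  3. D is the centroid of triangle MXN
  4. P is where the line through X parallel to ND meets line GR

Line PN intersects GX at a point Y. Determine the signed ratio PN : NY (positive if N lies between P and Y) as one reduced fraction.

Set X = (0, 0), G = (1, 0), R = (0, 1); any affine frame gives the same invariant.
1. M lies on line GX with GM:MX = 2:5 ⇒ M = (5/7, 0)
2. N is the centroid of triangle RGX ⇒ N = (1/3, 1/3)
3. D is the centroid of triangle MXN ⇒ D = (22/63, 1/9)
4. P is where the line through X parallel to ND meets line GR ⇒ P = (-1/13, 14/13)
line PN meets GX at Y = (15/29, 0)
N = P + t·(Y−P) with t = 29/42, so PN:NY = 29/42:13/42

PN:NY = 29/13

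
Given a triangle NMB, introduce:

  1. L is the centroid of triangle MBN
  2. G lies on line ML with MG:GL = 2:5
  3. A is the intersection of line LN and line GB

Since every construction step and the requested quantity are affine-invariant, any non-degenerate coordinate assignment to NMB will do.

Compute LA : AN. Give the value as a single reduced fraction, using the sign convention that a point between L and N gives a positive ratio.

Work in coordinates with N = (0, 0), M = (1, 0), B = (0, 1).
1. L is the centroid of triangle MBN ⇒ L = (1/3, 1/3)
2. G lies on line ML with MG:GL = 2:5 ⇒ G = (17/21, 2/21)
3. A is the intersection of line LN and line GB ⇒ A = (17/36, 17/36)
A = L + t·(N−L) with t = -5/12, so LA:AN = t:(1−t) = -5/12:17/12

LA:AN = -5/17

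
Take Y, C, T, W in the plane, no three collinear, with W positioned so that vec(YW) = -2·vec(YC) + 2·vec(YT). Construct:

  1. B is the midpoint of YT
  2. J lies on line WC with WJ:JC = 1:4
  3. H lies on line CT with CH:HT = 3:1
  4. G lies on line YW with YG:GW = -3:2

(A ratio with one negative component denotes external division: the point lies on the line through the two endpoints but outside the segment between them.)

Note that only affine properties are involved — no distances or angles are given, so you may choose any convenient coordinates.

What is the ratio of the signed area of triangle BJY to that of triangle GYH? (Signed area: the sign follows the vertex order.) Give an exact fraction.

[BJY]:[GYH] = 7/60

Choose coordinates Y = (0, 0), C = (1, 0), T = (0, 1), W = (-2, 2).
1. B is the midpoint of YT ⇒ B = (0, 1/2)
2. J lies on line WC with WJ:JC = 1:4 ⇒ J = (-7/5, 8/5)
3. H lies on line CT with CH:HT = 3:1 ⇒ H = (1/4, 3/4)
4. G lies on line YW with YG:GW = -3:2 ⇒ G = (-6, 6)
2·[BJY] = 7/10, 2·[GYH] = 6
[BJY]:[GYH] = 7/10:6 = 7/60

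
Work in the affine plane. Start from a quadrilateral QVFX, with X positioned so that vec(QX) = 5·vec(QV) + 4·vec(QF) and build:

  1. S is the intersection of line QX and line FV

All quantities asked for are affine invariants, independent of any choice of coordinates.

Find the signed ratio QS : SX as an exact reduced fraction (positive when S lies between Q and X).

Work in coordinates with Q = (0, 0), V = (1, 0), F = (0, 1), X = (5, 4).
1. S is the intersection of line QX and line FV ⇒ S = (5/9, 4/9)
S = Q + t·(X−Q) with t = 1/9, so QS:SX = t:(1−t) = 1/9:8/9

QS:SX = 1/8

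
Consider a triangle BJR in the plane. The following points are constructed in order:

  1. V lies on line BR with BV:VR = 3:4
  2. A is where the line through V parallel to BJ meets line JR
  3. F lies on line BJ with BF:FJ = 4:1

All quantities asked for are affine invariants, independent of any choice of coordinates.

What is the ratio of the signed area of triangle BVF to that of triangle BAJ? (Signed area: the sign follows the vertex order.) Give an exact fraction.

Assign B = (0, 0), J = (1, 0), R = (0, 1) — the answer is frame-independent, so this choice is without loss of generality.
1. V lies on line BR with BV:VR = 3:4 ⇒ V = (0, 3/7)
2. A is where the line through V parallel to BJ meets line JR ⇒ A = (4/7, 3/7)
3. F lies on line BJ with BF:FJ = 4:1 ⇒ F = (4/5, 0)
2·[BVF] = -12/35, 2·[BAJ] = -3/7
[BVF]:[BAJ] = -12/35:-3/7 = 4/5

[BVF]:[BAJ] = 4/5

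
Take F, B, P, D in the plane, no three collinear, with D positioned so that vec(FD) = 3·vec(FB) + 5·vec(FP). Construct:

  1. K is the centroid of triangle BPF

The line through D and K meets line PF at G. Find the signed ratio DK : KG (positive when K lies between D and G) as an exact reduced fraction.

Work in coordinates with F = (0, 0), B = (1, 0), P = (0, 1), D = (3, 5).
1. K is the centroid of triangle BPF ⇒ K = (1/3, 1/3)
line DK meets PF at G = (0, -1/4)
K = D + t·(G−D) with t = 8/9, so DK:KG = 8/9:1/9

DK:KG = 8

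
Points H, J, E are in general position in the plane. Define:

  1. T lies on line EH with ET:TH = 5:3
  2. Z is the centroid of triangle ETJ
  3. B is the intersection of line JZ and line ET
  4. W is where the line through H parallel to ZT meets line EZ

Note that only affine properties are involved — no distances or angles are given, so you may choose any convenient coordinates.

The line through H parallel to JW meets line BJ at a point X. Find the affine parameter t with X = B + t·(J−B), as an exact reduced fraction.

Set H = (0, 0), J = (1, 0), E = (0, 1); any affine frame gives the same invariant.
1. T lies on line EH with ET:TH = 5:3 ⇒ T = (0, 3/8)
2. Z is the centroid of triangle ETJ ⇒ Z = (1/3, 11/24)
3. B is the intersection of line JZ and line ET ⇒ B = (0, 11/16)
4. W is where the line through H parallel to ZT meets line EZ ⇒ W = (8/15, 2/15)
through H parallel to JW: direction (-7/15, 2/15); meets BJ at X = (77/45, -22/45)
X = B + t·(J−B) with t = 77/45

t = 77/45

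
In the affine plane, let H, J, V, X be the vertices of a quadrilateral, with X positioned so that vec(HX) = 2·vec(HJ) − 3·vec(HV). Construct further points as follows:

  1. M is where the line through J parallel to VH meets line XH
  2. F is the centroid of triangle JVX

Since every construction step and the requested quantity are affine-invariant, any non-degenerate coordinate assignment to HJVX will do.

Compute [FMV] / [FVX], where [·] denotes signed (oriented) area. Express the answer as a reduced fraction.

[FMV]:[FVX] = -5/4

Choose coordinates H = (0, 0), J = (1, 0), V = (0, 1), X = (2, -3).
1. M is where the line through J parallel to VH meets line XH ⇒ M = (1, -3/2)
2. F is the centroid of triangle JVX ⇒ F = (1, -2/3)
2·[FMV] = -5/6, 2·[FVX] = 2/3
[FMV]:[FVX] = -5/6:2/3 = -5/4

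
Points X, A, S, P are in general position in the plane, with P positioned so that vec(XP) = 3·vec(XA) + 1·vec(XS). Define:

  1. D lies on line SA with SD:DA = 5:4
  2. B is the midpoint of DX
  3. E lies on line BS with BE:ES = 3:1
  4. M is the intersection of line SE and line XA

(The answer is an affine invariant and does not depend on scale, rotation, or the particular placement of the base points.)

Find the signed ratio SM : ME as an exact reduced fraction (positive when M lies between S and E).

SM:ME = -36/29

Set X = (0, 0), A = (1, 0), S = (0, 1), P = (3, 1); any affine frame gives the same invariant.
1. D lies on line SA with SD:DA = 5:4 ⇒ D = (5/9, 4/9)
2. B is the midpoint of DX ⇒ B = (5/18, 2/9)
3. E lies on line BS with BE:ES = 3:1 ⇒ E = (5/72, 29/36)
4. M is the intersection of line SE and line XA ⇒ M = (5/14, 0)
M = S + t·(E−S) with t = 36/7, so SM:ME = t:(1−t) = 36/7:-29/7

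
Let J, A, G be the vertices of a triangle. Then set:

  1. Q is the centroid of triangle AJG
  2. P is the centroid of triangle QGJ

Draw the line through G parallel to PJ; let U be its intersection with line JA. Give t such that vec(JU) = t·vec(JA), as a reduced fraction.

t = -1/4

Choose coordinates J = (0, 0), A = (1, 0), G = (0, 1).
1. Q is the centroid of triangle AJG ⇒ Q = (1/3, 1/3)
2. P is the centroid of triangle QGJ ⇒ P = (1/9, 4/9)
through G parallel to PJ: direction (-1/9, -4/9); meets JA at U = (-1/4, 0)
U = J + t·(A−J) with t = -1/4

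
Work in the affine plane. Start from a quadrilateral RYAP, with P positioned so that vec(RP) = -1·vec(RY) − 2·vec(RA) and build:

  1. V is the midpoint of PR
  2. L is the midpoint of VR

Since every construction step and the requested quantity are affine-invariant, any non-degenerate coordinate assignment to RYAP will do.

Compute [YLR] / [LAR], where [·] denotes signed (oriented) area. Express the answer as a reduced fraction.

Choose coordinates R = (0, 0), Y = (1, 0), A = (0, 1), P = (-1, -2).
1. V is the midpoint of PR ⇒ V = (-1/2, -1)
2. L is the midpoint of VR ⇒ L = (-1/4, -1/2)
2·[YLR] = -1/2, 2·[LAR] = -1/4
[YLR]:[LAR] = -1/2:-1/4 = 2

[YLR]:[LAR] = 2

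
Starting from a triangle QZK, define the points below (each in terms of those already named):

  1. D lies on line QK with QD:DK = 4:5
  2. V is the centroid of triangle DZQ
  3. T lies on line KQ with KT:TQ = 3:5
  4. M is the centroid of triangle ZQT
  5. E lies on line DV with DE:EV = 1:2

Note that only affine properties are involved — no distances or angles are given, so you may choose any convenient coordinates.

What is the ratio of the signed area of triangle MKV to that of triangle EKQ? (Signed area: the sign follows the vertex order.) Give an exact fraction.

Assign Q = (0, 0), Z = (1, 0), K = (0, 1) — the answer is frame-independent, so this choice is without loss of generality.
1. D lies on line QK with QD:DK = 4:5 ⇒ D = (0, 4/9)
2. V is the centroid of triangle DZQ ⇒ V = (1/3, 4/27)
3. T lies on line KQ with KT:TQ = 3:5 ⇒ T = (0, 5/8)
4. M is the centroid of triangle ZQT ⇒ M = (1/3, 5/24)
5. E lies on line DV with DE:EV = 1:2 ⇒ E = (1/9, 28/81)
2·[MKV] = 13/648, 2·[EKQ] = 1/9
[MKV]:[EKQ] = 13/648:1/9 = 13/72

[MKV]:[EKQ] = 13/72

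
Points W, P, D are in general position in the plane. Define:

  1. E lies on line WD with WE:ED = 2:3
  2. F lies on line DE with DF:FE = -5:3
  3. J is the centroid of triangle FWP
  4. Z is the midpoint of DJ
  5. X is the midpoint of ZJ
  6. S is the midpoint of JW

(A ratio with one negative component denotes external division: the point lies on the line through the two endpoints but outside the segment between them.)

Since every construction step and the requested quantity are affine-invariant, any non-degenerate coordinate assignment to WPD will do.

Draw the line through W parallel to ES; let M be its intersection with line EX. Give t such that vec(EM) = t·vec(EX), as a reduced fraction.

Assign W = (0, 0), P = (1, 0), D = (0, 1) — the answer is frame-independent, so this choice is without loss of generality.
1. E lies on line WD with WE:ED = 2:3 ⇒ E = (0, 2/5)
2. F lies on line DE with DF:FE = -5:3 ⇒ F = (0, -1/2)
3. J is the centroid of triangle FWP ⇒ J = (1/3, -1/6)
4. Z is the midpoint of DJ ⇒ Z = (1/6, 5/12)
5. X is the midpoint of ZJ ⇒ X = (1/4, 1/8)
6. S is the midpoint of JW ⇒ S = (1/6, -1/12)
through W parallel to ES: direction (1/6, -29/60); meets EX at M = (-2/9, 29/45)
M = E + t·(X−E) with t = -8/9

t = -8/9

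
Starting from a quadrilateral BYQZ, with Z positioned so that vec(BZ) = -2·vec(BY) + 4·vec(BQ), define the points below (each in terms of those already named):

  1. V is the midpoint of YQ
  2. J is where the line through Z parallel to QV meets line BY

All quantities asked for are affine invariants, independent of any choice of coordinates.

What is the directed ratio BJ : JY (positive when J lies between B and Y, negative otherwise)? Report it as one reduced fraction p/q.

BJ:JY = -2

Assign B = (0, 0), Y = (1, 0), Q = (0, 1), Z = (-2, 4) — the answer is frame-independent, so this choice is without loss of generality.
1. V is the midpoint of YQ ⇒ V = (1/2, 1/2)
2. J is where the line through Z parallel to QV meets line BY ⇒ J = (2, 0)
J = B + t·(Y−B) with t = 2, so BJ:JY = t:(1−t) = 2:-1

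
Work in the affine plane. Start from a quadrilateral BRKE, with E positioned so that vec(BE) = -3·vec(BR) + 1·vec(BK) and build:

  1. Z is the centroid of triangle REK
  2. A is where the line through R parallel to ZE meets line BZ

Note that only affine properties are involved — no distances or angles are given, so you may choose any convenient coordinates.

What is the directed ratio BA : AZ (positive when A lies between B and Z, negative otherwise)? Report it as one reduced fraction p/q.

Assign B = (0, 0), R = (1, 0), K = (0, 1), E = (-3, 1) — the answer is frame-independent, so this choice is without loss of generality.
1. Z is the centroid of triangle REK ⇒ Z = (-2/3, 2/3)
2. A is where the line through R parallel to ZE meets line BZ ⇒ A = (-1/6, 1/6)
A = B + t·(Z−B) with t = 1/4, so BA:AZ = t:(1−t) = 1/4:3/4

BA:AZ = 1/3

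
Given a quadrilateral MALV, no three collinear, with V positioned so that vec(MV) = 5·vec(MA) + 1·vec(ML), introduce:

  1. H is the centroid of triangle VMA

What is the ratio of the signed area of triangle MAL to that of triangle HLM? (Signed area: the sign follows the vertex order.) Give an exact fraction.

[MAL]:[HLM] = 1/2

Work in coordinates with M = (0, 0), A = (1, 0), L = (0, 1), V = (5, 1).
1. H is the centroid of triangle VMA ⇒ H = (2, 1/3)
2·[MAL] = 1, 2·[HLM] = 2
[MAL]:[HLM] = 1:2 = 1/2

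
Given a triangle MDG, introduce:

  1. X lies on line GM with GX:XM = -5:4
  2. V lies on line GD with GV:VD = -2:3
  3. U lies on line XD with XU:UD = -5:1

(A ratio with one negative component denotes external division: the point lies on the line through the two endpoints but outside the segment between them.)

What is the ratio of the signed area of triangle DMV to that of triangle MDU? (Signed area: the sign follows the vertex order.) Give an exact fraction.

Assign M = (0, 0), D = (1, 0), G = (0, 1) — the answer is frame-independent, so this choice is without loss of generality.
1. X lies on line GM with GX:XM = -5:4 ⇒ X = (0, -4)
2. V lies on line GD with GV:VD = -2:3 ⇒ V = (-2, 3)
3. U lies on line XD with XU:UD = -5:1 ⇒ U = (5/4, 1)
2·[DMV] = -3, 2·[MDU] = 1
[DMV]:[MDU] = -3:1 = -3

[DMV]:[MDU] = -3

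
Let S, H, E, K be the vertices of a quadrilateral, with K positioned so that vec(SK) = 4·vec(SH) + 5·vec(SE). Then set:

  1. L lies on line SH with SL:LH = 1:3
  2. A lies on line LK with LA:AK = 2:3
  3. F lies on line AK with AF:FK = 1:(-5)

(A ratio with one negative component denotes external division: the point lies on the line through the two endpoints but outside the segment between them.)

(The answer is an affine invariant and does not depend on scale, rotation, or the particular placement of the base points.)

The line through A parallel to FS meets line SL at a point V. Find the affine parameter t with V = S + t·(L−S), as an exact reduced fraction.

t = -3/5

Assign S = (0, 0), H = (1, 0), E = (0, 1), K = (4, 5) — the answer is frame-independent, so this choice is without loss of generality.
1. L lies on line SH with SL:LH = 1:3 ⇒ L = (1/4, 0)
2. A lies on line LK with LA:AK = 2:3 ⇒ A = (7/4, 2)
3. F lies on line AK with AF:FK = 1:(-5) ⇒ F = (19/16, 5/4)
through A parallel to FS: direction (-19/16, -5/4); meets SL at V = (-3/20, 0)
V = S + t·(L−S) with t = -3/5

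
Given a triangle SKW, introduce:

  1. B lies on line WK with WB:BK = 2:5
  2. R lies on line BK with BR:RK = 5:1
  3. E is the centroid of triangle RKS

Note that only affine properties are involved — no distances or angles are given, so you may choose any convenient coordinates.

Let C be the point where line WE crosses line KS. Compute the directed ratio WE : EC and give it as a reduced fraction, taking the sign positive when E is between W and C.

WE:EC = 121/5

Work in coordinates with S = (0, 0), K = (1, 0), W = (0, 1).
1. B lies on line WK with WB:BK = 2:5 ⇒ B = (2/7, 5/7)
2. R lies on line BK with BR:RK = 5:1 ⇒ R = (37/42, 5/42)
3. E is the centroid of triangle RKS ⇒ E = (79/126, 5/126)
line WE meets KS at C = (79/121, 0)
E = W + t·(C−W) with t = 121/126, so WE:EC = 121/126:5/126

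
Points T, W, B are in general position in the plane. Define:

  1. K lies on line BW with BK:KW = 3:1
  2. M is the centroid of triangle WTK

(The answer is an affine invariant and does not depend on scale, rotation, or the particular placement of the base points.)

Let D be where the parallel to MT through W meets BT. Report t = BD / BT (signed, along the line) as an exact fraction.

t = 8/7

Work in coordinates with T = (0, 0), W = (1, 0), B = (0, 1).
1. K lies on line BW with BK:KW = 3:1 ⇒ K = (3/4, 1/4)
2. M is the centroid of triangle WTK ⇒ M = (7/12, 1/12)
through W parallel to MT: direction (-7/12, -1/12); meets BT at D = (0, -1/7)
D = B + t·(T−B) with t = 8/7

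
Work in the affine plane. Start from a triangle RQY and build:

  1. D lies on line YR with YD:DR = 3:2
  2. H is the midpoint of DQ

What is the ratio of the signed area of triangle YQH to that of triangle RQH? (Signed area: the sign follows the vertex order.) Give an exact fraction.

Assign R = (0, 0), Q = (1, 0), Y = (0, 1) — the answer is frame-independent, so this choice is without loss of generality.
1. D lies on line YR with YD:DR = 3:2 ⇒ D = (0, 2/5)
2. H is the midpoint of DQ ⇒ H = (1/2, 1/5)
2·[YQH] = -3/10, 2·[RQH] = 1/5
[YQH]:[RQH] = -3/10:1/5 = -3/2

[YQH]:[RQH] = -3/2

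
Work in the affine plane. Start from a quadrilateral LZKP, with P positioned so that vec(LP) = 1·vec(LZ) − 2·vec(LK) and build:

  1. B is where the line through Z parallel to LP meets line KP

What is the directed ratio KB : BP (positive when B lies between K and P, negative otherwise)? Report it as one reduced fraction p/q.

Assign L = (0, 0), Z = (1, 0), K = (0, 1), P = (1, -2) — the answer is frame-independent, so this choice is without loss of generality.
1. B is where the line through Z parallel to LP meets line KP ⇒ B = (-1, 4)
B = K + t·(P−K) with t = -1, so KB:BP = t:(1−t) = -1:2

KB:BP = -1/2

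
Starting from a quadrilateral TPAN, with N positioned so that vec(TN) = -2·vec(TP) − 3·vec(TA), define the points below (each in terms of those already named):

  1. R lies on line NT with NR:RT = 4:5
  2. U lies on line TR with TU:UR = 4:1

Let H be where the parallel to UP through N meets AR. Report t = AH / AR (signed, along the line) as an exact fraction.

t = 11/8

Assign T = (0, 0), P = (1, 0), A = (0, 1), N = (-2, -3) — the answer is frame-independent, so this choice is without loss of generality.
1. R lies on line NT with NR:RT = 4:5 ⇒ R = (-10/9, -5/3)
2. U lies on line TR with TU:UR = 4:1 ⇒ U = (-8/9, -4/3)
through N parallel to UP: direction (17/9, 4/3); meets AR at H = (-55/36, -8/3)
H = A + t·(R−A) with t = 11/8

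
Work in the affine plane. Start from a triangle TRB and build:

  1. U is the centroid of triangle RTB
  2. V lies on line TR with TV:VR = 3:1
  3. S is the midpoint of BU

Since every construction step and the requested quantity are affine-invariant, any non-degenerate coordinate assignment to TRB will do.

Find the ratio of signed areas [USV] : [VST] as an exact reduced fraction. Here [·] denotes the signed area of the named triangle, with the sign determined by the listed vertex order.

Work in coordinates with T = (0, 0), R = (1, 0), B = (0, 1).
1. U is the centroid of triangle RTB ⇒ U = (1/3, 1/3)
2. V lies on line TR with TV:VR = 3:1 ⇒ V = (3/4, 0)
3. S is the midpoint of BU ⇒ S = (1/6, 2/3)
2·[USV] = -1/12, 2·[VST] = 1/2
[USV]:[VST] = -1/12:1/2 = -1/6

[USV]:[VST] = -1/6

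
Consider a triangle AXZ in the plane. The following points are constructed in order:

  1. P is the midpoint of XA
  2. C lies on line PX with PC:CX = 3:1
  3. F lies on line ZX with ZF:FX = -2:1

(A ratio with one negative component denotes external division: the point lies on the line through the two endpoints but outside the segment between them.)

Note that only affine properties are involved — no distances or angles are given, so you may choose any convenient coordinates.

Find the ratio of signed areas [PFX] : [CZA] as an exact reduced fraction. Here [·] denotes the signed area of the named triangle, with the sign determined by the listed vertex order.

Set A = (0, 0), X = (1, 0), Z = (0, 1); any affine frame gives the same invariant.
1. P is the midpoint of XA ⇒ P = (1/2, 0)
2. C lies on line PX with PC:CX = 3:1 ⇒ C = (7/8, 0)
3. F lies on line ZX with ZF:FX = -2:1 ⇒ F = (2, -1)
2·[PFX] = 1/2, 2·[CZA] = 7/8
[PFX]:[CZA] = 1/2:7/8 = 4/7

[PFX]:[CZA] = 4/7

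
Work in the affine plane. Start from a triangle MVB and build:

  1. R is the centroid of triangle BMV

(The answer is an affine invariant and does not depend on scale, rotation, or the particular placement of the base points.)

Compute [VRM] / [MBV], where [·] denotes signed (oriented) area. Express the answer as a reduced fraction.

[VRM]:[MBV] = -1/3

Set M = (0, 0), V = (1, 0), B = (0, 1); any affine frame gives the same invariant.
1. R is the centroid of triangle BMV ⇒ R = (1/3, 1/3)
2·[VRM] = 1/3, 2·[MBV] = -1
[VRM]:[MBV] = 1/3:-1 = -1/3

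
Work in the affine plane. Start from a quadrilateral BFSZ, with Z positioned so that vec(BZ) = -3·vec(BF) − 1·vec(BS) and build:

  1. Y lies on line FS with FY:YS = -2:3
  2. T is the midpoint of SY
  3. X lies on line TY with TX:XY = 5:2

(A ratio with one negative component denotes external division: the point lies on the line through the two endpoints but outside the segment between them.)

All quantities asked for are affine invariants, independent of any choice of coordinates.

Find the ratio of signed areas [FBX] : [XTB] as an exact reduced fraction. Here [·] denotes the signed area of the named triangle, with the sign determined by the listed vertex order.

[FBX]:[XTB] = 22/15

Assign B = (0, 0), F = (1, 0), S = (0, 1), Z = (-3, -1) — the answer is frame-independent, so this choice is without loss of generality.
1. Y lies on line FS with FY:YS = -2:3 ⇒ Y = (3, -2)
2. T is the midpoint of SY ⇒ T = (3/2, -1/2)
3. X lies on line TY with TX:XY = 5:2 ⇒ X = (18/7, -11/7)
2·[FBX] = 11/7, 2·[XTB] = 15/14
[FBX]:[XTB] = 11/7:15/14 = 22/15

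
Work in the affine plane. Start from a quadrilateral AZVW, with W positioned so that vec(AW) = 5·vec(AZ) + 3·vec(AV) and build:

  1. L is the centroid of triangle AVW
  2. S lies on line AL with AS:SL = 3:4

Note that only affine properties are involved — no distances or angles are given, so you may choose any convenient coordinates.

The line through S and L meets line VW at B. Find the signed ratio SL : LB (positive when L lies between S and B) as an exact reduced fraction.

SL:LB = 8/7

Work in coordinates with A = (0, 0), Z = (1, 0), V = (0, 1), W = (5, 3).
1. L is the centroid of triangle AVW ⇒ L = (5/3, 4/3)
2. S lies on line AL with AS:SL = 3:4 ⇒ S = (5/7, 4/7)
line SL meets VW at B = (5/2, 2)
L = S + t·(B−S) with t = 8/15, so SL:LB = 8/15:7/15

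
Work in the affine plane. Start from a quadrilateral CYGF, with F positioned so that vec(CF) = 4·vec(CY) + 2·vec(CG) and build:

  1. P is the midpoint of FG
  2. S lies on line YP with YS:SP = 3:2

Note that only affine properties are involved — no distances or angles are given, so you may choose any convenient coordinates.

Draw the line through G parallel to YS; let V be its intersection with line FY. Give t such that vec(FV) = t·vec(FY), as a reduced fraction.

Choose coordinates C = (0, 0), Y = (1, 0), G = (0, 1), F = (4, 2).
1. P is the midpoint of FG ⇒ P = (2, 3/2)
2. S lies on line YP with YS:SP = 3:2 ⇒ S = (8/5, 9/10)
through G parallel to YS: direction (3/5, 9/10); meets FY at V = (-2, -2)
V = F + t·(Y−F) with t = 2

t = 2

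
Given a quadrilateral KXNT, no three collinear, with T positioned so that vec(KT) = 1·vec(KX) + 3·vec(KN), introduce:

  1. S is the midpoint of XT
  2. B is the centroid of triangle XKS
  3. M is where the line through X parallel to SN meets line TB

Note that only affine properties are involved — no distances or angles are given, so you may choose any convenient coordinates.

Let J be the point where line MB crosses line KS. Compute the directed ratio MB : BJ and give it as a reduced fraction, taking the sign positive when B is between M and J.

Work in coordinates with K = (0, 0), X = (1, 0), N = (0, 1), T = (1, 3).
1. S is the midpoint of XT ⇒ S = (1, 3/2)
2. B is the centroid of triangle XKS ⇒ B = (2/3, 1/2)
3. M is where the line through X parallel to SN meets line TB ⇒ M = (4/7, -3/14)
line MB meets KS at J = (3/4, 9/8)
B = M + t·(J−M) with t = 8/15, so MB:BJ = 8/15:7/15

MB:BJ = 8/7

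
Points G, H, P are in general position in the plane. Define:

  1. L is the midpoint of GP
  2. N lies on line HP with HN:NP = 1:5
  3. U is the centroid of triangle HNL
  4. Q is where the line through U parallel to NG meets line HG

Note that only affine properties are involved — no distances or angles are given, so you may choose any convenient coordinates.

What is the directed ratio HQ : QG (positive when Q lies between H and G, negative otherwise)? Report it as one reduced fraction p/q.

Choose coordinates G = (0, 0), H = (1, 0), P = (0, 1).
1. L is the midpoint of GP ⇒ L = (0, 1/2)
2. N lies on line HP with HN:NP = 1:5 ⇒ N = (5/6, 1/6)
3. U is the centroid of triangle HNL ⇒ U = (11/18, 2/9)
4. Q is where the line through U parallel to NG meets line HG ⇒ Q = (-1/2, 0)
Q = H + t·(G−H) with t = 3/2, so HQ:QG = t:(1−t) = 3/2:-1/2

HQ:QG = -3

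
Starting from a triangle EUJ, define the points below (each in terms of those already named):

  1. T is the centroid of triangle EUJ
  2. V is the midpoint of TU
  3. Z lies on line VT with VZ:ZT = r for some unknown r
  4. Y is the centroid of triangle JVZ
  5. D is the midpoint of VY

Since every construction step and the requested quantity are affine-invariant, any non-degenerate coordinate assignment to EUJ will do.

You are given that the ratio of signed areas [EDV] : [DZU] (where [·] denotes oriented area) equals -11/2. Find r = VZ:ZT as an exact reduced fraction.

Set E = (0, 0), U = (1, 0), J = (0, 1); any affine frame gives the same invariant.
1. T is the centroid of triangle EUJ ⇒ T = (1/3, 1/3)
2. V is the midpoint of TU ⇒ V = (2/3, 1/6)
3. With VZ:ZT = r, write λ = r/(r+1) so Z = V + λ·(T−V); Z is affine-linear in λ
4. Y is the centroid of triangle JVZ ⇒ Y is an affine combination of earlier points and hence also affine-linear in λ
5. D is the midpoint of VY ⇒ D is an affine combination of earlier points and hence also affine-linear in λ
Every point depending on Z is an affine combination of Z and λ-independent points, so each such coordinate is linear in λ; the λ² term in each signed area is a multiple of (T−V)×(T−V) = 0, so 2·[EDV] and 2·[DZU] are each linear in λ. Evaluating at λ=0 and λ=1:
  2·[EDV] = -1/36·λ − 1/9,   2·[DZU] = 1/36·λ + 1/36
So [EDV]:[DZU] = (-1/36·λ − 1/9) / (1/36·λ + 1/36). Setting this equal to -11/2:
  -1/36·λ − 1/9 = -11/2·(1/36·λ + 1/36)  ⇒  λ = -1/3
Then r = λ/(1−λ) = (-1/3)/(4/3) = -1/4. Check: with r = -1/4, Z = (7/9, 1/9) and [EDV]:[DZU] = -11/2 as required.

r = -1/4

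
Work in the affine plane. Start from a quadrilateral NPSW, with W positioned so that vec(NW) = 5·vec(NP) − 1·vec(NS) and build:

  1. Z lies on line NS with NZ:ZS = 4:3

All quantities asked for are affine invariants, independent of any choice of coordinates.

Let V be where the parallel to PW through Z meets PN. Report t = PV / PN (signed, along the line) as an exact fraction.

Set N = (0, 0), P = (1, 0), S = (0, 1), W = (5, -1); any affine frame gives the same invariant.
1. Z lies on line NS with NZ:ZS = 4:3 ⇒ Z = (0, 4/7)
through Z parallel to PW: direction (4, -1); meets PN at V = (16/7, 0)
V = P + t·(N−P) with t = -9/7

t = -9/7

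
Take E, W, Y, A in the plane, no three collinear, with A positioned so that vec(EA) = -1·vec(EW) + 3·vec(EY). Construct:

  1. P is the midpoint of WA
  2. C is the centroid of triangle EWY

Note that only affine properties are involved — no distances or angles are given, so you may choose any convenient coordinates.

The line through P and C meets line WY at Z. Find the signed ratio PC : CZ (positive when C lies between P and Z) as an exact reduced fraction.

Set E = (0, 0), W = (1, 0), Y = (0, 1), A = (-1, 3); any affine frame gives the same invariant.
1. P is the midpoint of WA ⇒ P = (0, 3/2)
2. C is the centroid of triangle EWY ⇒ C = (1/3, 1/3)
line PC meets WY at Z = (1/5, 4/5)
C = P + t·(Z−P) with t = 5/3, so PC:CZ = 5/3:-2/3

PC:CZ = -5/2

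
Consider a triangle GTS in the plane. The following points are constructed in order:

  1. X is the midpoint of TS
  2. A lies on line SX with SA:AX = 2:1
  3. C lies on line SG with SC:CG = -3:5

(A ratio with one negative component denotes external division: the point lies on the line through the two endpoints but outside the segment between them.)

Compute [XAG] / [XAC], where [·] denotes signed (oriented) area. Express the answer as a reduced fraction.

Set G = (0, 0), T = (1, 0), S = (0, 1); any affine frame gives the same invariant.
1. X is the midpoint of TS ⇒ X = (1/2, 1/2)
2. A lies on line SX with SA:AX = 2:1 ⇒ A = (1/3, 2/3)
3. C lies on line SG with SC:CG = -3:5 ⇒ C = (0, 5/2)
2·[XAG] = 1/6, 2·[XAC] = -1/4
[XAG]:[XAC] = 1/6:-1/4 = -2/3

[XAG]:[XAC] = -2/3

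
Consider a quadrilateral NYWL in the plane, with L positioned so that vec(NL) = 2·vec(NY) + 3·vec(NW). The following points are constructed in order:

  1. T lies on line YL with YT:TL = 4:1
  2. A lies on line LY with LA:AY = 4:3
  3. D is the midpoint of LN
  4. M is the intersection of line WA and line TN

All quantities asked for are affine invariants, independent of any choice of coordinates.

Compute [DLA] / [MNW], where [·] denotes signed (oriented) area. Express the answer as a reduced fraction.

Assign N = (0, 0), Y = (1, 0), W = (0, 1), L = (2, 3) — the answer is frame-independent, so this choice is without loss of generality.
1. T lies on line YL with YT:TL = 4:1 ⇒ T = (9/5, 12/5)
2. A lies on line LY with LA:AY = 4:3 ⇒ A = (10/7, 9/7)
3. D is the midpoint of LN ⇒ D = (1, 3/2)
4. M is the intersection of line WA and line TN ⇒ M = (15/17, 20/17)
2·[DLA] = -6/7, 2·[MNW] = -15/17
[DLA]:[MNW] = -6/7:-15/17 = 34/35

[DLA]:[MNW] = 34/35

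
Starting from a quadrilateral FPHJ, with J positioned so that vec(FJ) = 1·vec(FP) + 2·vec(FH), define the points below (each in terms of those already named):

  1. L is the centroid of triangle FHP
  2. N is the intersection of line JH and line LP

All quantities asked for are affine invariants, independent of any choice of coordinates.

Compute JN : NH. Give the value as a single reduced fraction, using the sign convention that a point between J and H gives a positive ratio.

JN:NH = -4

Work in coordinates with F = (0, 0), P = (1, 0), H = (0, 1), J = (1, 2).
1. L is the centroid of triangle FHP ⇒ L = (1/3, 1/3)
2. N is the intersection of line JH and line LP ⇒ N = (-1/3, 2/3)
N = J + t·(H−J) with t = 4/3, so JN:NH = t:(1−t) = 4/3:-1/3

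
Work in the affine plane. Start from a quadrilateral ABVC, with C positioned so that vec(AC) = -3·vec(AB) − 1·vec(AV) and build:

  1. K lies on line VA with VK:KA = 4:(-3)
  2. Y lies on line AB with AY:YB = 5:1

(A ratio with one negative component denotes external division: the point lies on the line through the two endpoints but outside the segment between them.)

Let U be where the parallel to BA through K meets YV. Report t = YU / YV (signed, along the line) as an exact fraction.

t = -3

Work in coordinates with A = (0, 0), B = (1, 0), V = (0, 1), C = (-3, -1).
1. K lies on line VA with VK:KA = 4:(-3) ⇒ K = (0, -3)
2. Y lies on line AB with AY:YB = 5:1 ⇒ Y = (5/6, 0)
through K parallel to BA: direction (-1, 0); meets YV at U = (10/3, -3)
U = Y + t·(V−Y) with t = -3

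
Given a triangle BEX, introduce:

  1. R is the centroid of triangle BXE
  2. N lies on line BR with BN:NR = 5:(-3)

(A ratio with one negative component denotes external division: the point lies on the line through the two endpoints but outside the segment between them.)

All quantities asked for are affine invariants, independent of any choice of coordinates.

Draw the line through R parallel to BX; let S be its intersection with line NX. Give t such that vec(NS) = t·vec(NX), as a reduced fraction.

t = 3/5

Work in coordinates with B = (0, 0), E = (1, 0), X = (0, 1).
1. R is the centroid of triangle BXE ⇒ R = (1/3, 1/3)
2. N lies on line BR with BN:NR = 5:(-3) ⇒ N = (5/6, 5/6)
through R parallel to BX: direction (0, 1); meets NX at S = (1/3, 14/15)
S = N + t·(X−N) with t = 3/5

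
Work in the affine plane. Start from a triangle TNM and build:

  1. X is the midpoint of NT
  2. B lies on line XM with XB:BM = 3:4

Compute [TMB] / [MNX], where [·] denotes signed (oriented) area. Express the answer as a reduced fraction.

[TMB]:[MNX] = 4/7

Work in coordinates with T = (0, 0), N = (1, 0), M = (0, 1).
1. X is the midpoint of NT ⇒ X = (1/2, 0)
2. B lies on line XM with XB:BM = 3:4 ⇒ B = (2/7, 3/7)
2·[TMB] = -2/7, 2·[MNX] = -1/2
[TMB]:[MNX] = -2/7:-1/2 = 4/7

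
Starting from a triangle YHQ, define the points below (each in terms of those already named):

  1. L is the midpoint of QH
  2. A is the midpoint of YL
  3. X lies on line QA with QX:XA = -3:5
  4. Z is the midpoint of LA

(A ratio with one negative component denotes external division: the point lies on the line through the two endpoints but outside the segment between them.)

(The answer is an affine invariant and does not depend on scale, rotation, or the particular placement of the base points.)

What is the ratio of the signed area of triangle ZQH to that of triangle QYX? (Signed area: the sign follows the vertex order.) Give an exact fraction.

[ZQH]:[QYX] = 2/3

Work in coordinates with Y = (0, 0), H = (1, 0), Q = (0, 1).
1. L is the midpoint of QH ⇒ L = (1/2, 1/2)
2. A is the midpoint of YL ⇒ A = (1/4, 1/4)
3. X lies on line QA with QX:XA = -3:5 ⇒ X = (-3/8, 17/8)
4. Z is the midpoint of LA ⇒ Z = (3/8, 3/8)
2·[ZQH] = -1/4, 2·[QYX] = -3/8
[ZQH]:[QYX] = -1/4:-3/8 = 2/3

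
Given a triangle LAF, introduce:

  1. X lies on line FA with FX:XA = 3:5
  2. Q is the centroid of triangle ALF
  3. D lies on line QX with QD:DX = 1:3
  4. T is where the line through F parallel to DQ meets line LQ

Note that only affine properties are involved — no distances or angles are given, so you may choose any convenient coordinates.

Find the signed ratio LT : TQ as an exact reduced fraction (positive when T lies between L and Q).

Assign L = (0, 0), A = (1, 0), F = (0, 1) — the answer is frame-independent, so this choice is without loss of generality.
1. X lies on line FA with FX:XA = 3:5 ⇒ X = (3/8, 5/8)
2. Q is the centroid of triangle ALF ⇒ Q = (1/3, 1/3)
3. D lies on line QX with QD:DX = 1:3 ⇒ D = (11/32, 13/32)
4. T is where the line through F parallel to DQ meets line LQ ⇒ T = (-1/6, -1/6)
T = L + t·(Q−L) with t = -1/2, so LT:TQ = t:(1−t) = -1/2:3/2

LT:TQ = -1/3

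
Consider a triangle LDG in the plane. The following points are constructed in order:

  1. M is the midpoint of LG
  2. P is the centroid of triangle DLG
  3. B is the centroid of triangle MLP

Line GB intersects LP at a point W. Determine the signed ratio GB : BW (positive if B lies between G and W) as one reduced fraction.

GB:BW = 5

Work in coordinates with L = (0, 0), D = (1, 0), G = (0, 1).
1. M is the midpoint of LG ⇒ M = (0, 1/2)
2. P is the centroid of triangle DLG ⇒ P = (1/3, 1/3)
3. B is the centroid of triangle MLP ⇒ B = (1/9, 5/18)
line GB meets LP at W = (2/15, 2/15)
B = G + t·(W−G) with t = 5/6, so GB:BW = 5/6:1/6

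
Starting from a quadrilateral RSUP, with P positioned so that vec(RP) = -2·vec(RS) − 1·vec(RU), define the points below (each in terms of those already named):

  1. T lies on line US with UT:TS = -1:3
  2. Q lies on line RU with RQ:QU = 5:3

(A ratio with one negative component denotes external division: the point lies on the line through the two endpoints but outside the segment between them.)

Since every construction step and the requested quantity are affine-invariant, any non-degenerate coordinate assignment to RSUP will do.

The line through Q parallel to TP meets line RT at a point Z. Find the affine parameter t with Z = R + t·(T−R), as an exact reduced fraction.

t = 15/56

Work in coordinates with R = (0, 0), S = (1, 0), U = (0, 1), P = (-2, -1).
1. T lies on line US with UT:TS = -1:3 ⇒ T = (-1/2, 3/2)
2. Q lies on line RU with RQ:QU = 5:3 ⇒ Q = (0, 5/8)
through Q parallel to TP: direction (-3/2, -5/2); meets RT at Z = (-15/112, 45/112)
Z = R + t·(T−R) with t = 15/56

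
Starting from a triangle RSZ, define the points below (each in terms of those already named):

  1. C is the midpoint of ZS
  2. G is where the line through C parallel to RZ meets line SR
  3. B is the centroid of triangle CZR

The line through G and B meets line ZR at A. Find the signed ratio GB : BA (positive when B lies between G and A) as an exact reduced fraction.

GB:BA = 2

Set R = (0, 0), S = (1, 0), Z = (0, 1); any affine frame gives the same invariant.
1. C is the midpoint of ZS ⇒ C = (1/2, 1/2)
2. G is where the line through C parallel to RZ meets line SR ⇒ G = (1/2, 0)
3. B is the centroid of triangle CZR ⇒ B = (1/6, 1/2)
line GB meets ZR at A = (0, 3/4)
B = G + t·(A−G) with t = 2/3, so GB:BA = 2/3:1/3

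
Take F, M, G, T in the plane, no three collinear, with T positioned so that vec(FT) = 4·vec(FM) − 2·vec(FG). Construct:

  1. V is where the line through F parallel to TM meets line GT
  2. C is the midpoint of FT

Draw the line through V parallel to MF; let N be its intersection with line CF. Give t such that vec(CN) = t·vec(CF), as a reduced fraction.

t = -7

Work in coordinates with F = (0, 0), M = (1, 0), G = (0, 1), T = (4, -2).
1. V is where the line through F parallel to TM meets line GT ⇒ V = (12, -8)
2. C is the midpoint of FT ⇒ C = (2, -1)
through V parallel to MF: direction (-1, 0); meets CF at N = (16, -8)
N = C + t·(F−C) with t = -7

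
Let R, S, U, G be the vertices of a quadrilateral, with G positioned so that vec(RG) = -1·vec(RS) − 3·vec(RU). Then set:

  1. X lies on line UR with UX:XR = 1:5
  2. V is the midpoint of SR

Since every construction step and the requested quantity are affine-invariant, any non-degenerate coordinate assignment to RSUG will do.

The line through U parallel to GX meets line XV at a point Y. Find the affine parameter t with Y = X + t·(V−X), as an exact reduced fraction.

Assign R = (0, 0), S = (1, 0), U = (0, 1), G = (-1, -3) — the answer is frame-independent, so this choice is without loss of generality.
1. X lies on line UR with UX:XR = 1:5 ⇒ X = (0, 5/6)
2. V is the midpoint of SR ⇒ V = (1/2, 0)
through U parallel to GX: direction (1, 23/6); meets XV at Y = (-1/33, 175/198)
Y = X + t·(V−X) with t = -2/33

t = -2/33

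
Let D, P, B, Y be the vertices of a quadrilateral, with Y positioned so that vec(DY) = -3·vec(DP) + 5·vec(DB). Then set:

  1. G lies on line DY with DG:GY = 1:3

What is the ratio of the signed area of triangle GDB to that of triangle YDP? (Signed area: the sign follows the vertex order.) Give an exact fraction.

[GDB]:[YDP] = 3/20

Choose coordinates D = (0, 0), P = (1, 0), B = (0, 1), Y = (-3, 5).
1. G lies on line DY with DG:GY = 1:3 ⇒ G = (-3/4, 5/4)
2·[GDB] = 3/4, 2·[YDP] = 5
[GDB]:[YDP] = 3/4:5 = 3/20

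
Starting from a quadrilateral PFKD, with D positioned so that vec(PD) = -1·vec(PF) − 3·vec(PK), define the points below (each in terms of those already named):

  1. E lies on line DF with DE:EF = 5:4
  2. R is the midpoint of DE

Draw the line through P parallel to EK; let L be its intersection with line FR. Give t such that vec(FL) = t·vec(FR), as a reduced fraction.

t = 42/65

Choose coordinates P = (0, 0), F = (1, 0), K = (0, 1), D = (-1, -3).
1. E lies on line DF with DE:EF = 5:4 ⇒ E = (1/9, -4/3)
2. R is the midpoint of DE ⇒ R = (-4/9, -13/6)
through P parallel to EK: direction (-1/9, 7/3); meets FR at L = (1/15, -7/5)
L = F + t·(R−F) with t = 42/65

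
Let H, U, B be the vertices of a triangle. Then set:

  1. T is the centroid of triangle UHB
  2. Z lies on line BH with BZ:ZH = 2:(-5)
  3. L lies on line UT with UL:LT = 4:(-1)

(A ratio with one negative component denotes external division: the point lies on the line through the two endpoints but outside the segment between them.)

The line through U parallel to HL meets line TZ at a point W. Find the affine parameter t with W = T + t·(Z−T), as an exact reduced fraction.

t = -9/8

Set H = (0, 0), U = (1, 0), B = (0, 1); any affine frame gives the same invariant.
1. T is the centroid of triangle UHB ⇒ T = (1/3, 1/3)
2. Z lies on line BH with BZ:ZH = 2:(-5) ⇒ Z = (0, 5/3)
3. L lies on line UT with UL:LT = 4:(-1) ⇒ L = (1/9, 4/9)
through U parallel to HL: direction (1/9, 4/9); meets TZ at W = (17/24, -7/6)
W = T + t·(Z−T) with t = -9/8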